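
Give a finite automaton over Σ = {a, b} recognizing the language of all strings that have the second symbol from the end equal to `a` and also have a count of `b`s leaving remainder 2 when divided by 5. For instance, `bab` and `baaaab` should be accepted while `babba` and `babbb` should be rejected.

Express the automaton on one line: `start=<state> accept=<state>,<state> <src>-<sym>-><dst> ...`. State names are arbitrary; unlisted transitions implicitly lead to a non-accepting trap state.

Run two small machines in parallel and take their product. The first has 7 states tracking the last 2 symbols read; the second has 5 states tracking the count of `b`s modulo 5. A product state is a pair (one from each), accepting exactly when both do.
          a    b  
>  q0     q1   q2 
   q1     q3   q4 
   q2     q5   q6 
   q3     q3   q4 
   q4     q5   q6 
   q5     q7   q8 
   q6     q9  q10 
   q7     q7   q8 
 * q8     q9  q10 
   q9    q11  q12 
   q10   q13  q14 
 * q11   q11  q12 
   q12   q13  q14 
   q13   q15  q16 
   q14   q17  q18 
   q15   q15  q16 
   q16   q17  q18 
   q17   q19  q20 
   q18   q21  q22 
   q19   q19  q20 
   q20   q21  q22 
   q21    q3   q4 
   q22    q5   q6 
(> = start, * = accepting)

start=q0 accept=q8,q11 q0-a->q1 q0-b->q2 q1-a->q3 q1-b->q4 q2-a->q5 q2-b->q6 q3-a->q3 q3-b->q4 q4-a->q5 q4-b->q6 q5-a->q7 q5-b->q8 q6-a->q9 q6-b->q10 q7-a->q7 q7-b->q8 q8-a->q9 q8-b->q10 q9-a->q11 q9-b->q12 q10-a->q13 q10-b->q14 q11-a->q11 q11-b->q12 q12-a->q13 q12-b->q14 q13-a->q15 q13-b->q16 q14-a->q17 q14-b->q18 q15-a->q15 q15-b->q16 q16-a->q17 q16-b->q18 q17-a->q19 q17-b->q20 q18-a->q21 q18-b->q22 q19-a->q19 q19-b->q20 q20-a->q21 q20-b->q22 q21-a->q3 q21-b->q4 q22-a->q5 q22-b->q6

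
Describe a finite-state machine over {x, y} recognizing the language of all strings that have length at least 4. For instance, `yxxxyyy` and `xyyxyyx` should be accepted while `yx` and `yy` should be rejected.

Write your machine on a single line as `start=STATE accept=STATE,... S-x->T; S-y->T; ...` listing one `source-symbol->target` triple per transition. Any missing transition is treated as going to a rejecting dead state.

start=S0; accept=S4,S5; S0-x->S1; S0-y->S1; S1-x->S2; S1-y->S2; S2-x->S3; S2-y->S3; S3-x->S4; S3-y->S4; S4-x->S5; S4-y->S5; S5-x->S5; S5-y->S5

Count input length up to 5: every symbol moves from S0 toward S5, which means 'more than 4' and absorbs. Accept from {S4, S5}.
With 6 states:
        x   y  
>  S0   S1  S1 
   S1   S2  S2 
   S2   S3  S3 
   S3   S4  S4 
 * S4   S5  S5 
 * S5   S5  S5 
(> = start, * = accepting)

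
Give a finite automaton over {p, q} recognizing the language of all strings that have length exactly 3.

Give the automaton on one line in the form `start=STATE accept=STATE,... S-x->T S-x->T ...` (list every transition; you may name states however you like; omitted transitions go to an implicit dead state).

start=s0 accept=s3 s0-p->s1 s0-q->s1 s1-p->s2 s1-q->s2 s2-p->s3 s2-q->s3 s3-p->s4 s3-q->s4 s4-p->s4 s4-q->s4

We only need to distinguish lengths 0, 1, …, 3, and '>3'. Chain s0 → s1 → s2 → s3 → s4 on every symbol, with s4 looping. Accepting states: {s3}.
A 5-state machine:
        p   q  
>  s0   s1  s1 
   s1   s2  s2 
   s2   s3  s3 
 * s3   s4  s4 
   s4   s4  s4 
(> = start, * = accepting)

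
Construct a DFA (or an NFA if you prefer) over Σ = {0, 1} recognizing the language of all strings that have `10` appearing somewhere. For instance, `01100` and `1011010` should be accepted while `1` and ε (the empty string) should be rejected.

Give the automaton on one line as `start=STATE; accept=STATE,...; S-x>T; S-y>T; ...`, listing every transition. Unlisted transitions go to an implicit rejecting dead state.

start=S0; accept=S2; S0-0>S0; S0-1>S1; S1-0>S2; S1-1>S1; S2-0>S2; S2-1>S2

Track how much of `10` has been matched so far: state S0 is no progress, S2 is the absorbing accept state reached once `10` has occurred. Intermediate states record partial matches; on a mismatch, fall back to the longest reusable overlap.
With 3 states:
        0   1  
>  S0   S0  S1 
   S1   S2  S1 
 * S2   S2  S2 
(> = start, * = accepting)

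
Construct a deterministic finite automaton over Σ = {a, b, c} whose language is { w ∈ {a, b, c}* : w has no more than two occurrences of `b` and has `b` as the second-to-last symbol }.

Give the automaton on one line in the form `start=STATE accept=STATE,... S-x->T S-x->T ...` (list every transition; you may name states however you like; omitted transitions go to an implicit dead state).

Build one automaton per condition and run them in lockstep. The first has 4 states tracking the count of `b`s, saturating at 3; the second has 13 states tracking the last 2 symbols read. A product state is a pair (one from each), accepting exactly when both do. Minimizing collapses redundant product states.
An 8-state machine:
        a   b   c  
>  s0   s0  s1  s0 
   s1   s2  s3  s2 
 * s2   s4  s5  s4 
 * s3   s6  s7  s6 
   s4   s4  s5  s4 
   s5   s6  s7  s6 
 * s6   s7  s7  s7 
   s7   s7  s7  s7 
(> = start, * = accepting)

start=s0 accept=s2,s3,s6 s0-a->s0 s0-b->s1 s0-c->s0 s1-a->s2 s1-b->s3 s1-c->s2 s2-a->s4 s2-b->s5 s2-c->s4 s3-a->s6 s3-b->s7 s3-c->s6 s4-a->s4 s4-b->s5 s4-c->s4 s5-a->s6 s5-b->s7 s5-c->s6 s6-a->s7 s6-b->s7 s6-c->s7 s7-a->s7 s7-b->s7 s7-c->s7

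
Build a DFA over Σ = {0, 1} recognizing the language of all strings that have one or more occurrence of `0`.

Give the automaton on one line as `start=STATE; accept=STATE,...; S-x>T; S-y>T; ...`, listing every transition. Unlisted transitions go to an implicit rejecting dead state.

start=S0; accept=S1,S2; S0-0>S1; S0-1>S0; S1-0>S2; S1-1>S1; S2-0>S2; S2-1>S2

Count `0`s, saturating at 2: state S0 means no `0` yet, S1 means one `0` seen, S2 means more than one. Each `0` increments (capped at S2); other symbols loop. Accept from {S1, S2}.
With 3 states:
        0   1  
>  S0   S1  S0 
 * S1   S2  S1 
 * S2   S2  S2 
(> = start, * = accepting)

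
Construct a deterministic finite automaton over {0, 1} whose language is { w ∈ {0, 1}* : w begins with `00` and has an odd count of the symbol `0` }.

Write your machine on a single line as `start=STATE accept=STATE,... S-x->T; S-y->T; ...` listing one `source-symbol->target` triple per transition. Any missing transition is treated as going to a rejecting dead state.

start=q0; accept=q5; q0-0->q1; q0-1->q2; q1-0->q3; q1-1->q4; q2-0->q4; q2-1->q2; q3-0->q5; q3-1->q3; q4-0->q2; q4-1->q4; q5-0->q3; q5-1->q5

Run two small machines in parallel and take their product. The first has 4 states tracking whether the input so far still matches the prefix `00`; the second has 2 states tracking the count of `0`s modulo 2. A product state is a pair (one from each), accepting exactly when both do.
With 6 states:
        0   1  
>  q0   q1  q2 
   q1   q3  q4 
   q2   q4  q2 
   q3   q5  q3 
   q4   q2  q4 
 * q5   q3  q5 
(> = start, * = accepting)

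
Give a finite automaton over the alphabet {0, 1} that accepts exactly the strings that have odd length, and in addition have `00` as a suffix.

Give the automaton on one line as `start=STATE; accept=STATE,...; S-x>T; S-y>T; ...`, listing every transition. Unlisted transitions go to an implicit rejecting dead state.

Run two small machines in parallel and take their product. The first has 2 states tracking the input length modulo 2; the second has 3 states tracking how much of the suffix `00` has currently been matched. A product state is a pair (one from each), accepting exactly when both do.
        0   1  
>  s0   s1  s2 
   s1   s3  s0 
   s2   s4  s0 
   s3   s5  s2 
   s4   s5  s2 
 * s5   s3  s0 
(> = start, * = accepting)

start=s0; accept=s5; s0-0>s1; s0-1>s2; s1-0>s3; s1-1>s0; s2-0>s4; s2-1>s0; s3-0>s5; s3-1>s2; s4-0>s5; s4-1>s2; s5-0>s3; s5-1>s0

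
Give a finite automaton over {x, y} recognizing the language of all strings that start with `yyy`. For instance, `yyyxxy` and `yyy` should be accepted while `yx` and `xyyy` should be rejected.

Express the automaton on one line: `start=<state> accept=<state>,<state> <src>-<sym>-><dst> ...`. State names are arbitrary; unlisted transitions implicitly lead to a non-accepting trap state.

start=q0 accept=q3 q0-x->q4 q0-y->q1 q1-x->q4 q1-y->q2 q2-x->q4 q2-y->q3 q3-x->q3 q3-y->q3 q4-x->q4 q4-y->q4

Walk along `yyy` while the input agrees: from q0 take `y` to q1, and so on. Any deviation drops to the rejecting sink q4. Once q3 is reached the prefix is confirmed and every continuation is accepted.
5 states suffice.
        x   y  
>  q0   q4  q1 
   q1   q4  q2 
   q2   q4  q3 
 * q3   q3  q3 
   q4   q4  q4 
(> = start, * = accepting)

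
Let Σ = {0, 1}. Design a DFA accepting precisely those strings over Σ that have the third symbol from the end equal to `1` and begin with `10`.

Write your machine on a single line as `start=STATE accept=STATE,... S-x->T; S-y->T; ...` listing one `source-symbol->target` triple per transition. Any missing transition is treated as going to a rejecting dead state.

start=s0; accept=s4,s5,s9,s10; s0-0->s1; s0-1->s2; s1-0->s1; s1-1->s1; s2-0->s3; s2-1->s1; s3-0->s4; s3-1->s5; s4-0->s6; s4-1->s7; s5-0->s3; s5-1->s8; s6-0->s6; s6-1->s7; s7-0->s3; s7-1->s8; s8-0->s9; s8-1->s10; s9-0->s4; s9-1->s5; s10-0->s9; s10-1->s10

Handle the two conditions separately and then intersect. The first has 15 states tracking the last 3 symbols read; the second has 4 states tracking whether the input so far still matches the prefix `10`. A product state is a pair (one from each), accepting exactly when both do. Minimizing collapses redundant product states.
          0    1  
>  s0     s1   s2 
   s1     s1   s1 
   s2     s3   s1 
   s3     s4   s5 
 * s4     s6   s7 
 * s5     s3   s8 
   s6     s6   s7 
   s7     s3   s8 
   s8     s9  s10 
 * s9     s4   s5 
 * s10    s9  s10 
(> = start, * = accepting)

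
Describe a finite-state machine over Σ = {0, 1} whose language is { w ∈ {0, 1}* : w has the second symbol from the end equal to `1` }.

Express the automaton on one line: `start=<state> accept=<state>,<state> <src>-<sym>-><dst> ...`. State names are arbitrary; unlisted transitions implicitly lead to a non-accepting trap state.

Because acceptance depends on a position counted from the end, the machine has to buffer the most recent 2 symbols. Make each state the string of the last up-to-2 symbols read; on input `x` shift the window left and append `x`. Accept when the buffered window has length 2 and begins with `1`.
        0   1  
>  S0   S1  S2 
   S1   S3  S4 
   S2   S5  S6 
   S3   S3  S4 
   S4   S5  S6 
 * S5   S3  S4 
 * S6   S5  S6 
(> = start, * = accepting)

start=S0 accept=S5,S6 S0-0->S1 S0-1->S2 S1-0->S3 S1-1->S4 S2-0->S5 S2-1->S6 S3-0->S3 S3-1->S4 S4-0->S5 S4-1->S6 S5-0->S3 S5-1->S4 S6-0->S5 S6-1->S6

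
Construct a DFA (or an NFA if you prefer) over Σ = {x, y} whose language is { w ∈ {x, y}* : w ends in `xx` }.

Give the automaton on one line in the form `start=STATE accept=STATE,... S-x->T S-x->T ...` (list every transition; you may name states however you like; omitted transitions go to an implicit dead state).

start=s0 accept=s2 s0-x->s1 s0-y->s0 s1-x->s2 s1-y->s0 s2-x->s2 s2-y->s0

Let each state record the length of the longest suffix of the input read so far that is also a prefix of `xx`. s1 means the last symbol is `x`; s2 means the last 2 symbols are `xx`. Accept only at s2, where the string currently ends in `xx`.
With 3 states:
        x   y  
>  s0   s1  s0 
   s1   s2  s0 
 * s2   s2  s0 
(> = start, * = accepting)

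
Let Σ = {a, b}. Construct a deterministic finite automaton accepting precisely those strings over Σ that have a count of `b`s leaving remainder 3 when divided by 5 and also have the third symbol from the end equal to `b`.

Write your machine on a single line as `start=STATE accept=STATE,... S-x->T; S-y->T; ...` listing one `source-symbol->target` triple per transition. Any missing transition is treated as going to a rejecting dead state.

Build one automaton per condition and run them in lockstep. One (5 states) tracks the count of `b`s modulo 5; the other (15 states) tracks the last 3 symbols read. Each combined state is a pair, one component from each; accept when both components accept. Minimizing collapses redundant product states.
16 states suffice.
          a    b  
>  q0     q0   q1 
   q1     q2   q3 
   q2     q2   q4 
   q3     q5   q6 
   q4     q5   q7 
   q5     q8   q9 
 * q6    q10  q11 
   q7    q10  q11 
   q8     q8  q12 
 * q9    q13  q11 
 * q10   q14  q11 
   q11   q11   q0 
   q12   q13  q11 
   q13   q14  q11 
 * q14   q15  q11 
   q15   q15  q11 
(> = start, * = accepting)

start=q0; accept=q6,q9,q10,q14; q0-a->q0; q0-b->q1; q1-a->q2; q1-b->q3; q2-a->q2; q2-b->q4; q3-a->q5; q3-b->q6; q4-a->q5; q4-b->q7; q5-a->q8; q5-b->q9; q6-a->q10; q6-b->q11; q7-a->q10; q7-b->q11; q8-a->q8; q8-b->q12; q9-a->q13; q9-b->q11; q10-a->q14; q10-b->q11; q11-a->q11; q11-b->q0; q12-a->q13; q12-b->q11; q13-a->q14; q13-b->q11; q14-a->q15; q14-b->q11; q15-a->q15; q15-b->q11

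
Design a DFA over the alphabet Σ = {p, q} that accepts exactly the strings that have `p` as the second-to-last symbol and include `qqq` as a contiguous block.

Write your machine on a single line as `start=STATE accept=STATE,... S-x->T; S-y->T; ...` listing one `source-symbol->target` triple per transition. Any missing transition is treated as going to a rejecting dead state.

start=s0; accept=s9,s10; s0-p->s1; s0-q->s2; s1-p->s3; s1-q->s4; s2-p->s5; s2-q->s6; s3-p->s3; s3-q->s4; s4-p->s5; s4-q->s6; s5-p->s3; s5-q->s4; s6-p->s5; s6-q->s7; s7-p->s8; s7-q->s7; s8-p->s9; s8-q->s10; s9-p->s9; s9-q->s10; s10-p->s8; s10-q->s7

Handle the two conditions separately and then intersect. One (7 states) tracks the last 2 symbols read; the other (4 states) tracks whether and how much of `qqq` has been seen. Each combined state is a pair, one component from each; accept when both components accept.
An 11-state machine:
          p    q  
>  s0     s1   s2 
   s1     s3   s4 
   s2     s5   s6 
   s3     s3   s4 
   s4     s5   s6 
   s5     s3   s4 
   s6     s5   s7 
   s7     s8   s7 
   s8     s9  s10 
 * s9     s9  s10 
 * s10    s8   s7 
(> = start, * = accepting)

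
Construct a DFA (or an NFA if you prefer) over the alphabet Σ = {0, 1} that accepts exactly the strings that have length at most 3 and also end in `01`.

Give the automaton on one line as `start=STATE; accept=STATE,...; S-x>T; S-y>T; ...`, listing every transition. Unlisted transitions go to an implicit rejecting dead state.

Handle the two conditions separately and then intersect. The first has 5 states tracking the input length, saturating at 4; the second has 3 states tracking how much of the suffix `01` has currently been matched. A product state is a pair (one from each), accepting exactly when both do. Minimizing collapses redundant product states.
With 6 states:
       0  1 
>  A   B  C 
   B   D  E 
   C   D  F 
   D   F  E 
 * E   F  F 
   F   F  F 
(> = start, * = accepting)

start=A; accept=E; A-0>B; A-1>C; B-0>D; B-1>E; C-0>D; C-1>F; D-0>F; D-1>E; E-0>F; E-1>F; F-0>F; F-1>F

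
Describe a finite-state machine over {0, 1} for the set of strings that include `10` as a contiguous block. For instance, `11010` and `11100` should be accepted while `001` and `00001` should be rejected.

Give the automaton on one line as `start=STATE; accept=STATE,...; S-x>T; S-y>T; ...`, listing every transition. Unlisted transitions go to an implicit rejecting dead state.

start=A; accept=C; A-0>A; A-1>B; B-0>C; B-1>B; C-0>C; C-1>C

Track how much of `10` has been matched so far: state A is no progress, C is the absorbing accept state reached once `10` has occurred. Intermediate states record partial matches; on a mismatch, fall back to the longest reusable overlap.
       0  1 
>  A   A  B 
   B   C  B 
 * C   C  C 
(> = start, * = accepting)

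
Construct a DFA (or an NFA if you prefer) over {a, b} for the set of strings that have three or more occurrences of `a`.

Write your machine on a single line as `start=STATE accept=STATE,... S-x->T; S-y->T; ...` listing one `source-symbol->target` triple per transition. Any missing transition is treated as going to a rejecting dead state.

start=q0; accept=q3,q4; q0-a->q1; q0-b->q0; q1-a->q2; q1-b->q1; q2-a->q3; q2-b->q2; q3-a->q4; q3-b->q3; q4-a->q4; q4-b->q4

Only the number of `a`s matters, and only up to 4. Make a chain q0 → q1 → q2 → q3 → q4 advanced by each `a` (with q4 absorbing); every other symbol self-loops. The accepting set is {q3, q4}.
        a   b  
>  q0   q1  q0 
   q1   q2  q1 
   q2   q3  q2 
 * q3   q4  q3 
 * q4   q4  q4 
(> = start, * = accepting)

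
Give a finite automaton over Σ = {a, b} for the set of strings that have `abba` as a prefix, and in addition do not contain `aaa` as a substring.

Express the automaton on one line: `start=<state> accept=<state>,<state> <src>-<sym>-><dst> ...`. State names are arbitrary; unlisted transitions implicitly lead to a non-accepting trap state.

Run two small machines in parallel and take their product. One (6 states) tracks whether the input so far still matches the prefix `abba`; the other (4 states) tracks partial matches of the forbidden pattern `aaa`. Each combined state is a pair, one component from each; accept when both components accept.
          a    b  
>  s0     s1   s2 
   s1     s3   s4 
   s2     s5   s2 
   s3     s6   s2 
   s4     s5   s7 
   s5     s3   s2 
   s6     s6   s6 
   s7     s8   s2 
 * s8     s9  s10 
 * s9    s11  s10 
 * s10    s8  s10 
   s11   s11  s11 
(> = start, * = accepting)

start=s0 accept=s8,s9,s10 s0-a->s1 s0-b->s2 s1-a->s3 s1-b->s4 s2-a->s5 s2-b->s2 s3-a->s6 s3-b->s2 s4-a->s5 s4-b->s7 s5-a->s3 s5-b->s2 s6-a->s6 s6-b->s6 s7-a->s8 s7-b->s2 s8-a->s9 s8-b->s10 s9-a->s11 s9-b->s10 s10-a->s8 s10-b->s10 s11-a->s11 s11-b->s11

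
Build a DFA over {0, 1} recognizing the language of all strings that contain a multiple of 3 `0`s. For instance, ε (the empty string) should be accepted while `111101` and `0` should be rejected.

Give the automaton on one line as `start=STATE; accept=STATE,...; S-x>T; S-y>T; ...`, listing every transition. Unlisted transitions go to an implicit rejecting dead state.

The only thing that matters is how many `0`s have appeared, reduced mod 3. Use one state per residue: S0 for 0, …, S2 for 2. Reading `0` moves to the next residue; anything else stays put. S0 is accepting.
A 3-state machine:
        0   1  
>* S0   S1  S0 
   S1   S2  S1 
   S2   S0  S2 
(> = start, * = accepting)

start=S0; accept=S0; S0-0>S1; S0-1>S0; S1-0>S2; S1-1>S1; S2-0>S0; S2-1>S2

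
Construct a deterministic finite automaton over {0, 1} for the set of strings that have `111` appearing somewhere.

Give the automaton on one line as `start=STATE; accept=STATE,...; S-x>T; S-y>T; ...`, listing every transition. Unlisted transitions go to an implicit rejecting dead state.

Track how much of `111` has been matched so far: state q0 is no progress, q3 is the absorbing accept state reached once `111` has occurred. Intermediate states record partial matches; on a mismatch, fall back to the longest reusable overlap.
        0   1  
>  q0   q0  q1 
   q1   q0  q2 
   q2   q0  q3 
 * q3   q3  q3 
(> = start, * = accepting)

start=q0; accept=q3; q0-0>q0; q0-1>q1; q1-0>q0; q1-1>q2; q2-0>q0; q2-1>q3; q3-0>q3; q3-1>q3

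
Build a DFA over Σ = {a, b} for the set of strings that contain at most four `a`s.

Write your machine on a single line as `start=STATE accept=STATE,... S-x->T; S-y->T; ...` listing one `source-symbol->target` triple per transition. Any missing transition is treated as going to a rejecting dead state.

Count `a`s, saturating at 5: states q0 through q4 mean 0 through 4 `a`s seen; q5 means more than 4. Each `a` increments (capped at q5); other symbols loop. Accept from {q0, q1, q2, q3, q4}.
With 6 states:
        a   b  
>* q0   q1  q0 
 * q1   q2  q1 
 * q2   q3  q2 
 * q3   q4  q3 
 * q4   q5  q4 
   q5   q5  q5 
(> = start, * = accepting)

start=q0; accept=q0,q1,q2,q3,q4; q0-a->q1; q0-b->q0; q1-a->q2; q1-b->q1; q2-a->q3; q2-b->q2; q3-a->q4; q3-b->q3; q4-a->q5; q4-b->q4; q5-a->q5; q5-b->q5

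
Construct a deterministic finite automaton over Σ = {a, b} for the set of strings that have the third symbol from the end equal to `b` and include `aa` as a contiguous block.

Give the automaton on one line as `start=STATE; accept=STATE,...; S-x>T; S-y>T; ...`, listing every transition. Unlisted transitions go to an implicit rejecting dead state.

start=q0; accept=q6,q9,q10,q11; q0-a>q1; q0-b>q2; q1-a>q3; q1-b>q2; q2-a>q4; q2-b>q2; q3-a>q3; q3-b>q5; q4-a>q6; q4-b>q2; q5-a>q7; q5-b>q8; q6-a>q3; q6-b>q5; q7-a>q6; q7-b>q9; q8-a>q10; q8-b>q11; q9-a>q7; q9-b>q8; q10-a>q6; q10-b>q9; q11-a>q10; q11-b>q11

Run two small machines in parallel and take their product. One (15 states) tracks the last 3 symbols read; the other (3 states) tracks whether and how much of `aa` has been seen. Each combined state is a pair, one component from each; accept when both components accept. Equivalent product states are then merged.
12 states suffice.
          a    b  
>  q0     q1   q2 
   q1     q3   q2 
   q2     q4   q2 
   q3     q3   q5 
   q4     q6   q2 
   q5     q7   q8 
 * q6     q3   q5 
   q7     q6   q9 
   q8    q10  q11 
 * q9     q7   q8 
 * q10    q6   q9 
 * q11   q10  q11 
(> = start, * = accepting)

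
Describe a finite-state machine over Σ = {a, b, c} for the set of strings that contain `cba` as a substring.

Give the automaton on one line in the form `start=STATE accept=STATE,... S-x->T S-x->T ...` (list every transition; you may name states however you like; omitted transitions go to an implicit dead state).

Track how much of `cba` has been matched so far: state S0 is no progress, S3 is the absorbing accept state reached once `cba` has occurred. Intermediate states record partial matches; on a mismatch, fall back to the longest reusable overlap.
With 4 states:
        a   b   c  
>  S0   S0  S0  S1 
   S1   S0  S2  S1 
   S2   S3  S0  S1 
 * S3   S3  S3  S3 
(> = start, * = accepting)

start=S0 accept=S3 S0-a->S0 S0-b->S0 S0-c->S1 S1-a->S0 S1-b->S2 S1-c->S1 S2-a->S3 S2-b->S0 S2-c->S1 S3-a->S3 S3-b->S3 S3-c->S3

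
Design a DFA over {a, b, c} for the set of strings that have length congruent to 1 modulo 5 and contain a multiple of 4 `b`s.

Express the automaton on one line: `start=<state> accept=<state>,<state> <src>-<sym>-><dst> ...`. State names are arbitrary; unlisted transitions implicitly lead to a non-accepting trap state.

start=q0 accept=q1 q0-a->q1 q0-b->q2 q0-c->q1 q1-a->q3 q1-b->q4 q1-c->q3 q2-a->q4 q2-b->q5 q2-c->q4 q3-a->q6 q3-b->q7 q3-c->q6 q4-a->q7 q4-b->q8 q4-c->q7 q5-a->q8 q5-b->q9 q5-c->q8 q6-a->q10 q6-b->q11 q6-c->q10 q7-a->q11 q7-b->q12 q7-c->q11 q8-a->q12 q8-b->q13 q8-c->q12 q9-a->q13 q9-b->q10 q9-c->q13 q10-a->q0 q10-b->q14 q10-c->q0 q11-a->q14 q11-b->q15 q11-c->q14 q12-a->q15 q12-b->q16 q12-c->q15 q13-a->q16 q13-b->q0 q13-c->q16 q14-a->q2 q14-b->q17 q14-c->q2 q15-a->q17 q15-b->q18 q15-c->q17 q16-a->q18 q16-b->q1 q16-c->q18 q17-a->q5 q17-b->q19 q17-c->q5 q18-a->q19 q18-b->q3 q18-c->q19 q19-a->q9 q19-b->q6 q19-c->q9

Handle the two conditions separately and then intersect. One (5 states) tracks the input length modulo 5; the other (4 states) tracks the count of `b`s modulo 4. Each combined state is a pair, one component from each; accept when both components accept.
With 20 states:
          a    b    c  
>  q0     q1   q2   q1 
 * q1     q3   q4   q3 
   q2     q4   q5   q4 
   q3     q6   q7   q6 
   q4     q7   q8   q7 
   q5     q8   q9   q8 
   q6    q10  q11  q10 
   q7    q11  q12  q11 
   q8    q12  q13  q12 
   q9    q13  q10  q13 
   q10    q0  q14   q0 
   q11   q14  q15  q14 
   q12   q15  q16  q15 
   q13   q16   q0  q16 
   q14    q2  q17   q2 
   q15   q17  q18  q17 
   q16   q18   q1  q18 
   q17    q5  q19   q5 
   q18   q19   q3  q19 
   q19    q9   q6   q9 
(> = start, * = accepting)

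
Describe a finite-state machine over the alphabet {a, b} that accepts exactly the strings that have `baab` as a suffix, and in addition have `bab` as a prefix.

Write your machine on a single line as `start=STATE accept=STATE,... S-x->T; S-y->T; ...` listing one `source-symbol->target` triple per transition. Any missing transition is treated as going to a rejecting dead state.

start=q0; accept=q8; q0-a->q1; q0-b->q2; q1-a->q1; q1-b->q1; q2-a->q3; q2-b->q1; q3-a->q1; q3-b->q4; q4-a->q5; q4-b->q4; q5-a->q6; q5-b->q4; q6-a->q7; q6-b->q8; q7-a->q7; q7-b->q4; q8-a->q5; q8-b->q4

Handle the two conditions separately and then intersect. One (5 states) tracks how much of the suffix `baab` has currently been matched; the other (5 states) tracks whether the input so far still matches the prefix `bab`. Each combined state is a pair, one component from each; accept when both components accept. Minimizing collapses redundant product states.
        a   b  
>  q0   q1  q2 
   q1   q1  q1 
   q2   q3  q1 
   q3   q1  q4 
   q4   q5  q4 
   q5   q6  q4 
   q6   q7  q8 
   q7   q7  q4 
 * q8   q5  q4 
(> = start, * = accepting)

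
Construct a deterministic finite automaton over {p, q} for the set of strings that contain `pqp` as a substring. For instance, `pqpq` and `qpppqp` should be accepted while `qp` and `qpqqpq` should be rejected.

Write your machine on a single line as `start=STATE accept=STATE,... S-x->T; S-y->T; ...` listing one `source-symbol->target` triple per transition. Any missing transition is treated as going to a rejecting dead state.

start=s0; accept=s3; s0-p->s1; s0-q->s0; s1-p->s1; s1-q->s2; s2-p->s3; s2-q->s0; s3-p->s3; s3-q->s3

States s0..s2 record the length of the longest prefix of `pqp` that matches the current input suffix. Reaching s3 means `pqp` has been seen, and we stay there forever. Accept from s3.
A 4-state machine:
        p   q  
>  s0   s1  s0 
   s1   s1  s2 
   s2   s3  s0 
 * s3   s3  s3 
(> = start, * = accepting)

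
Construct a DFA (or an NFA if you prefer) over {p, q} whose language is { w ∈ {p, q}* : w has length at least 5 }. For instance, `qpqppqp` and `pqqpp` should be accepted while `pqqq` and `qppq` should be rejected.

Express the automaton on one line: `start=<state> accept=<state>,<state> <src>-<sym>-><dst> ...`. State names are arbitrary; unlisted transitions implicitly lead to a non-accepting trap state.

We only need to distinguish lengths 0, 1, …, 5, and '>5'. Chain A → B → C → D → E → F → G on every symbol, with G looping. Accepting states: {F, G}.
       p  q 
>  A   B  B 
   B   C  C 
   C   D  D 
   D   E  E 
   E   F  F 
 * F   G  G 
 * G   G  G 
(> = start, * = accepting)

start=A accept=F,G A-p->B A-q->B B-p->C B-q->C C-p->D C-q->D D-p->E D-q->E E-p->F E-q->F F-p->G F-q->G G-p->G G-q->G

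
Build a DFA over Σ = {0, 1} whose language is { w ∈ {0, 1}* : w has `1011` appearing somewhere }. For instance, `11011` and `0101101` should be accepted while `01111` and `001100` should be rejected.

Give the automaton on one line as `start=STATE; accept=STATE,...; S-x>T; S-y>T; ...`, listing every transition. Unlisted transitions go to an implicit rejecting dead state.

start=q0; accept=q4; q0-0>q0; q0-1>q1; q1-0>q2; q1-1>q1; q2-0>q0; q2-1>q3; q3-0>q2; q3-1>q4; q4-0>q4; q4-1>q4

States q0..q3 record the length of the longest prefix of `1011` that matches the current input suffix. Reaching q4 means `1011` has been seen, and we stay there forever. Accept from q4.
With 5 states:
        0   1  
>  q0   q0  q1 
   q1   q2  q1 
   q2   q0  q3 
   q3   q2  q4 
 * q4   q4  q4 
(> = start, * = accepting)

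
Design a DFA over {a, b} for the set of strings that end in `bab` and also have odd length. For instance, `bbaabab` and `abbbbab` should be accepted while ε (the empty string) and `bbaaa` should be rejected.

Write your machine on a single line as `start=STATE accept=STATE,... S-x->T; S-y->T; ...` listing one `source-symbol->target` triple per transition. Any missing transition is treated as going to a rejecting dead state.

Run two small machines in parallel and take their product. The first has 4 states tracking how much of the suffix `bab` has currently been matched; the second has 2 states tracking the input length modulo 2. A product state is a pair (one from each), accepting exactly when both do.
        a   b  
>  q0   q1  q2 
   q1   q0  q3 
   q2   q4  q3 
   q3   q5  q2 
   q4   q1  q6 
   q5   q0  q7 
 * q6   q4  q3 
   q7   q5  q2 
(> = start, * = accepting)

start=q0; accept=q6; q0-a->q1; q0-b->q2; q1-a->q0; q1-b->q3; q2-a->q4; q2-b->q3; q3-a->q5; q3-b->q2; q4-a->q1; q4-b->q6; q5-a->q0; q5-b->q7; q6-a->q4; q6-b->q3; q7-a->q5; q7-b->q2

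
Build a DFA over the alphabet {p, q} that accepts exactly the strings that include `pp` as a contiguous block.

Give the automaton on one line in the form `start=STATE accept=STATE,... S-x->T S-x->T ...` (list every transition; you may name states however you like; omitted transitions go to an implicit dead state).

start=s0 accept=s2 s0-p->s1 s0-q->s0 s1-p->s2 s1-q->s0 s2-p->s2 s2-q->s2

States s0..s1 record the length of the longest prefix of `pp` that matches the current input suffix. Reaching s2 means `pp` has been seen, and we stay there forever. Accept from s2.
        p   q  
>  s0   s1  s0 
   s1   s2  s0 
 * s2   s2  s2 
(> = start, * = accepting)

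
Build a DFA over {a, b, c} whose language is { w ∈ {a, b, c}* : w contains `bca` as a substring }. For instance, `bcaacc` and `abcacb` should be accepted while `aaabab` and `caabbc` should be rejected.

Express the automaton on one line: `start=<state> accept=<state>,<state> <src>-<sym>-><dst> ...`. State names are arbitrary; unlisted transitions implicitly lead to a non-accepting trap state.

start=s0 accept=s3 s0-a->s0 s0-b->s1 s0-c->s0 s1-a->s0 s1-b->s1 s1-c->s2 s2-a->s3 s2-b->s1 s2-c->s0 s3-a->s3 s3-b->s3 s3-c->s3

States s0..s2 record the length of the longest prefix of `bca` that matches the current input suffix. Reaching s3 means `bca` has been seen, and we stay there forever. Accept from s3.
A 4-state machine:
        a   b   c  
>  s0   s0  s1  s0 
   s1   s0  s1  s2 
   s2   s3  s1  s0 
 * s3   s3  s3  s3 
(> = start, * = accepting)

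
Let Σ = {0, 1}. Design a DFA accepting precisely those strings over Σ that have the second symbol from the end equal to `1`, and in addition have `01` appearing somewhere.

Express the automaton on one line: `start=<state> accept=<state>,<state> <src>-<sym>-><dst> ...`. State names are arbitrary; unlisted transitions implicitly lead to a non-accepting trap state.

start=S0 accept=S7,S8 S0-0->S1 S0-1->S2 S1-0->S3 S1-1->S4 S2-0->S5 S2-1->S6 S3-0->S3 S3-1->S4 S4-0->S7 S4-1->S8 S5-0->S3 S5-1->S4 S6-0->S5 S6-1->S6 S7-0->S9 S7-1->S4 S8-0->S7 S8-1->S8 S9-0->S9 S9-1->S4

Build one automaton per condition and run them in lockstep. The first has 7 states tracking the last 2 symbols read; the second has 3 states tracking whether and how much of `01` has been seen. A product state is a pair (one from each), accepting exactly when both do.
        0   1  
>  S0   S1  S2 
   S1   S3  S4 
   S2   S5  S6 
   S3   S3  S4 
   S4   S7  S8 
   S5   S3  S4 
   S6   S5  S6 
 * S7   S9  S4 
 * S8   S7  S8 
   S9   S9  S4 
(> = start, * = accepting)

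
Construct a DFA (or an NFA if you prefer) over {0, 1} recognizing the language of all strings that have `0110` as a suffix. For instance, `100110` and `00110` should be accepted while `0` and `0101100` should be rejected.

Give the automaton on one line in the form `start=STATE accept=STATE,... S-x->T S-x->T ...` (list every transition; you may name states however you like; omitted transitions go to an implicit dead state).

start=q0 accept=q4 q0-0->q1 q0-1->q0 q1-0->q1 q1-1->q2 q2-0->q1 q2-1->q3 q3-0->q4 q3-1->q0 q4-0->q1 q4-1->q2

Let each state record the length of the longest suffix of the input read so far that is also a prefix of `0110`. q1 means the last symbol is `0`; q2 means the last 2 symbols are `01`; q3 means the last 3 symbols are `011`; q4 means the last 4 symbols are `0110`. Accept only at q4, where the string currently ends in `0110`.
        0   1  
>  q0   q1  q0 
   q1   q1  q2 
   q2   q1  q3 
   q3   q4  q0 
 * q4   q1  q2 
(> = start, * = accepting)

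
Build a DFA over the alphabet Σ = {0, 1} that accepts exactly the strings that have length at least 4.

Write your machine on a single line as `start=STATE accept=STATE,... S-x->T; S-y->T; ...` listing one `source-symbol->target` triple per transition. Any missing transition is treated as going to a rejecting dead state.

start=A; accept=E,F; A-0->B; A-1->B; B-0->C; B-1->C; C-0->D; C-1->D; D-0->E; D-1->E; E-0->F; E-1->F; F-0->F; F-1->F

Count input length up to 5: every symbol moves from A toward F, which means 'more than 4' and absorbs. Accept from {E, F}.
6 states suffice.
       0  1 
>  A   B  B 
   B   C  C 
   C   D  D 
   D   E  E 
 * E   F  F 
 * F   F  F 
(> = start, * = accepting)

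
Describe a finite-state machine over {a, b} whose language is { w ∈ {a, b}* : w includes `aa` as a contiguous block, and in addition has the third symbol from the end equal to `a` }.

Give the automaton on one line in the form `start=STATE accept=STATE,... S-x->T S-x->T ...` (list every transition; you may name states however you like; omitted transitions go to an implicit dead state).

Build one automaton per condition and run them in lockstep. One (3 states) tracks whether and how much of `aa` has been seen; the other (15 states) tracks the last 3 symbols read. Each combined state is a pair, one component from each; accept when both components accept. After merging equivalent states the machine shrinks.
With 10 states:
        a   b  
>  q0   q1  q0 
   q1   q2  q0 
   q2   q3  q4 
 * q3   q3  q4 
 * q4   q5  q6 
 * q5   q2  q7 
 * q6   q8  q9 
   q7   q5  q6 
   q8   q2  q7 
   q9   q8  q9 
(> = start, * = accepting)

start=q0 accept=q3,q4,q5,q6 q0-a->q1 q0-b->q0 q1-a->q2 q1-b->q0 q2-a->q3 q2-b->q4 q3-a->q3 q3-b->q4 q4-a->q5 q4-b->q6 q5-a->q2 q5-b->q7 q6-a->q8 q6-b->q9 q7-a->q5 q7-b->q6 q8-a->q2 q8-b->q7 q9-a->q8 q9-b->q9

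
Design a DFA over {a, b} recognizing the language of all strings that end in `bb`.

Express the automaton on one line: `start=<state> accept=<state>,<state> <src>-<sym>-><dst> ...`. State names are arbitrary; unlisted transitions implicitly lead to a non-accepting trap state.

start=q0 accept=q2 q0-a->q0 q0-b->q1 q1-a->q0 q1-b->q2 q2-a->q0 q2-b->q2

Remember how much of `bb` the current input suffix matches. State q0 means no match yet; q1 means the last symbol is `b`; q2 means the last 2 symbols are `bb`. Only q2 accepts. On a mismatch, fall back to the longest proper suffix that is still a prefix of `bb`.
A 3-state machine:
        a   b  
>  q0   q0  q1 
   q1   q0  q2 
 * q2   q0  q2 
(> = start, * = accepting)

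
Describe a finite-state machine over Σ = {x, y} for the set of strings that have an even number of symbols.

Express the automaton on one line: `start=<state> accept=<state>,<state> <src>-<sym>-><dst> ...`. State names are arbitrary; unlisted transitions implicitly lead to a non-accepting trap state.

start=A accept=A A-x->B A-y->B B-x->A B-y->A

Only the length mod 2 matters, so use a 2-cycle: from any state, every input symbol moves to the next state, wrapping B back to A. Mark A accepting.
With 2 states:
       x  y 
>* A   B  B 
   B   A  A 
(> = start, * = accepting)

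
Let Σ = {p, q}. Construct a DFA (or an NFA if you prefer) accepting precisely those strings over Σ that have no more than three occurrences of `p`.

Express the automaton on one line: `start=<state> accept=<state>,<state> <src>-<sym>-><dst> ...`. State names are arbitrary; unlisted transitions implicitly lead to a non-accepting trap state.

start=S0 accept=S0,S1,S2,S3 S0-p->S1 S0-q->S0 S1-p->S2 S1-q->S1 S2-p->S3 S2-q->S2 S3-p->S4 S3-q->S3 S4-p->S4 S4-q->S4

Count `p`s, saturating at 4: states S0 through S3 mean 0 through 3 `p`s seen; S4 means more than 3. Each `p` increments (capped at S4); other symbols loop. Accept from {S0, S1, S2, S3}.
A 5-state machine:
        p   q  
>* S0   S1  S0 
 * S1   S2  S1 
 * S2   S3  S2 
 * S3   S4  S3 
   S4   S4  S4 
(> = start, * = accepting)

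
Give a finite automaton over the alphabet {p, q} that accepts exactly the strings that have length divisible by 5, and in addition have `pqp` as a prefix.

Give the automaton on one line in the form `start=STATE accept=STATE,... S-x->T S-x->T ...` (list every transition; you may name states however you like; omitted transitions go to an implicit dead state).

Run two small machines in parallel and take their product. One (5 states) tracks the input length modulo 5; the other (5 states) tracks whether the input so far still matches the prefix `pqp`. Each combined state is a pair, one component from each; accept when both components accept.
A 13-state machine:
          p    q  
>  s0     s1   s2 
   s1     s3   s4 
   s2     s3   s3 
   s3     s5   s5 
   s4     s6   s5 
   s5     s7   s7 
   s6     s8   s8 
   s7     s9   s9 
   s8    s10  s10 
   s9     s2   s2 
 * s10   s11  s11 
   s11   s12  s12 
   s12    s6   s6 
(> = start, * = accepting)

start=s0 accept=s10 s0-p->s1 s0-q->s2 s1-p->s3 s1-q->s4 s2-p->s3 s2-q->s3 s3-p->s5 s3-q->s5 s4-p->s6 s4-q->s5 s5-p->s7 s5-q->s7 s6-p->s8 s6-q->s8 s7-p->s9 s7-q->s9 s8-p->s10 s8-q->s10 s9-p->s2 s9-q->s2 s10-p->s11 s10-q->s11 s11-p->s12 s11-q->s12 s12-p->s6 s12-q->s6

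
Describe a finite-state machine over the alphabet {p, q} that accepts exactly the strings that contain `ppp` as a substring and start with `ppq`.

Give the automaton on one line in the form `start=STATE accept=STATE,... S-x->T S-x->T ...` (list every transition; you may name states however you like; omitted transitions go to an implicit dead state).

Build one automaton per condition and run them in lockstep. The first has 4 states tracking whether and how much of `ppp` has been seen; the second has 5 states tracking whether the input so far still matches the prefix `ppq`. A product state is a pair (one from each), accepting exactly when both do.
An 11-state machine:
          p    q  
>  s0     s1   s2 
   s1     s3   s2 
   s2     s4   s2 
   s3     s5   s6 
   s4     s7   s2 
   s5     s5   s5 
   s6     s8   s6 
   s7     s5   s2 
   s8     s9   s6 
   s9    s10   s6 
 * s10   s10  s10 
(> = start, * = accepting)

start=s0 accept=s10 s0-p->s1 s0-q->s2 s1-p->s3 s1-q->s2 s2-p->s4 s2-q->s2 s3-p->s5 s3-q->s6 s4-p->s7 s4-q->s2 s5-p->s5 s5-q->s5 s6-p->s8 s6-q->s6 s7-p->s5 s7-q->s2 s8-p->s9 s8-q->s6 s9-p->s10 s9-q->s6 s10-p->s10 s10-q->s10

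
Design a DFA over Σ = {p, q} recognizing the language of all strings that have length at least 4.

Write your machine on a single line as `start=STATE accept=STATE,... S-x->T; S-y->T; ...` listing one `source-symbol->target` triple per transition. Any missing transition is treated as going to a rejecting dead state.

start=s0; accept=s4,s5; s0-p->s1; s0-q->s1; s1-p->s2; s1-q->s2; s2-p->s3; s2-q->s3; s3-p->s4; s3-q->s4; s4-p->s5; s4-q->s5; s5-p->s5; s5-q->s5

Count input length up to 5: every symbol moves from s0 toward s5, which means 'more than 4' and absorbs. Accept from {s4, s5}.
6 states suffice.
        p   q  
>  s0   s1  s1 
   s1   s2  s2 
   s2   s3  s3 
   s3   s4  s4 
 * s4   s5  s5 
 * s5   s5  s5 
(> = start, * = accepting)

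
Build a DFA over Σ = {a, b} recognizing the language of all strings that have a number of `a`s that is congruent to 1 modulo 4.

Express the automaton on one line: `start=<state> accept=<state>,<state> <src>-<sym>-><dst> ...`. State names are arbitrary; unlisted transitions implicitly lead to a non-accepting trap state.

start=q0 accept=q1 q0-a->q1 q0-b->q0 q1-a->q2 q1-b->q1 q2-a->q3 q2-b->q2 q3-a->q0 q3-b->q3

Keep the running count of `a`s modulo 4: each `a` advances along the cycle q0 → q1 → q2 → q3 → q0 while other symbols loop. Accept at q1.
        a   b  
>  q0   q1  q0 
 * q1   q2  q1 
   q2   q3  q2 
   q3   q0  q3 
(> = start, * = accepting)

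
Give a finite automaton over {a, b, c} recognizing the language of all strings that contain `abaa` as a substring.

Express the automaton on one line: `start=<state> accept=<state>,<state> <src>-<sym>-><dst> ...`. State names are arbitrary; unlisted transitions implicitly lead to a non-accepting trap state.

start=s0 accept=s4 s0-a->s1 s0-b->s0 s0-c->s0 s1-a->s1 s1-b->s2 s1-c->s0 s2-a->s3 s2-b->s0 s2-c->s0 s3-a->s4 s3-b->s2 s3-c->s0 s4-a->s4 s4-b->s4 s4-c->s4

States s0..s3 record the length of the longest prefix of `abaa` that matches the current input suffix. Reaching s4 means `abaa` has been seen, and we stay there forever. Accept from s4.
5 states suffice.
        a   b   c  
>  s0   s1  s0  s0 
   s1   s1  s2  s0 
   s2   s3  s0  s0 
   s3   s4  s2  s0 
 * s4   s4  s4  s4 
(> = start, * = accepting)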